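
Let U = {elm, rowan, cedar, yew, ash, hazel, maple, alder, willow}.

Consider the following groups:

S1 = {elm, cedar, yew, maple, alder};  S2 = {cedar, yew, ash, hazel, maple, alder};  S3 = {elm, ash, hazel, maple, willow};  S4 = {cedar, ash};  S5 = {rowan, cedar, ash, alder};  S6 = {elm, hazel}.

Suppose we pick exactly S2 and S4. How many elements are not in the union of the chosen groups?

Union of S2, S4 = {cedar, yew, ash, hazel, maple, alder}.
Not covered: elm, rowan, willow — 3 elements.

3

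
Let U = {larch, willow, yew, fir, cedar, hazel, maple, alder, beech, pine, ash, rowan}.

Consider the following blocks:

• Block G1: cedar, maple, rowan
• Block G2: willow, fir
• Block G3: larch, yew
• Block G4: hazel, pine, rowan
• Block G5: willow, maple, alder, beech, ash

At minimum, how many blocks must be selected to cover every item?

G1 and G2 and G3 and G4 and G5 together: G1 ∪ G2 ∪ G3 ∪ G4 ∪ G5 = {larch, willow, yew, fir, cedar, hazel, maple, alder, beech, pine, ash, rowan} — every item is covered.
No 4 of the 5 blocks cover everything (all 5 combinations miss at least one item), so 5 is optimal.

5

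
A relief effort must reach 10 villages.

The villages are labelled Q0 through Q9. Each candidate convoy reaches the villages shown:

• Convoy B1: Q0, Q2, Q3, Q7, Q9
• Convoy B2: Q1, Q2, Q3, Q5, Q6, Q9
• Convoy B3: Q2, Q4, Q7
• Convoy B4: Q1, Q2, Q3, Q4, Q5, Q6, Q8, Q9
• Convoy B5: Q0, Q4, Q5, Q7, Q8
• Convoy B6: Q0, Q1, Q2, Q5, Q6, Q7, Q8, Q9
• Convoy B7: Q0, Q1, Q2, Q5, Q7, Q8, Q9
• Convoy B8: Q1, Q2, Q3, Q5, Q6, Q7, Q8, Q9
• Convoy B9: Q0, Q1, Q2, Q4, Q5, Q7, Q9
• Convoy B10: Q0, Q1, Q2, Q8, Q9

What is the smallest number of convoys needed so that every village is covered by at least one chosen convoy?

2

Take {B4, B6}. Their union is {Q0, Q1, Q2, Q3, Q4, Q5, Q6, Q7, Q8, Q9}, which is all 10 villages.
No single convoy has all 10 villages (the largest, B4, has 8), so 2 is optimal.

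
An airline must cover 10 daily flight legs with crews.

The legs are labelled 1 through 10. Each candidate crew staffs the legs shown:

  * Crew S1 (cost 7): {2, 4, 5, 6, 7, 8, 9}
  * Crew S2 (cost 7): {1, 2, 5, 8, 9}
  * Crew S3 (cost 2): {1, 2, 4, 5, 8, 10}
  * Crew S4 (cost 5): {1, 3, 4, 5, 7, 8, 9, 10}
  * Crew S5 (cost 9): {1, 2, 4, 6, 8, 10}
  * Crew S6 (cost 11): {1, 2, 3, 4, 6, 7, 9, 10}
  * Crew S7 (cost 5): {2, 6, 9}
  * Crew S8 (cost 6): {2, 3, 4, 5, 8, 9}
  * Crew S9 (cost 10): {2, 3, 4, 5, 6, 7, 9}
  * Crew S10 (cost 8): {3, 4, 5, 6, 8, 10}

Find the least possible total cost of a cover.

S4, S7 together cover every leg (S4 ∪ S7 = {1, 2, 3, 4, 5, 6, 7, 8, 9, 10}); total cost 5 + 5 = 10.
The greedy pick S3, S4, S7 costs 12; no covering selection beats 10.

10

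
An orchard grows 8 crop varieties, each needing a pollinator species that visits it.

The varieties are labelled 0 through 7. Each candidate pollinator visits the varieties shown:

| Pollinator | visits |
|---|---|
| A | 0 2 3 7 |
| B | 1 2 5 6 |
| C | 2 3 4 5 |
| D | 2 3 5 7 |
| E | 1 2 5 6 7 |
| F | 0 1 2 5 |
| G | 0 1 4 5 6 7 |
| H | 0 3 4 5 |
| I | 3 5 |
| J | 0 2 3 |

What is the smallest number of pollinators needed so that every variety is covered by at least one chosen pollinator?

Take {D, G}. Their union is {0, 1, 2, 3, 4, 5, 6, 7}, which is all 8 varieties.
No single pollinator has all 8 varieties (the largest, G, has 6), so 2 is optimal.

2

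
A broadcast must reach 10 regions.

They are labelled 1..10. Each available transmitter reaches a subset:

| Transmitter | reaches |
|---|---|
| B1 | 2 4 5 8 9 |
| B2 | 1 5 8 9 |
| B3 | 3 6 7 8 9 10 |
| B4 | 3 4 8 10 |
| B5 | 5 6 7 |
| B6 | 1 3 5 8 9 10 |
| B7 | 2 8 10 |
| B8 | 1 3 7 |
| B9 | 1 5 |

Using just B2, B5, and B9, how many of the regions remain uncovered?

4

Union of B2, B5, B9 = {1, 5, 6, 7, 8, 9}.
Not covered: 2, 3, 4, 10 — 4 regions.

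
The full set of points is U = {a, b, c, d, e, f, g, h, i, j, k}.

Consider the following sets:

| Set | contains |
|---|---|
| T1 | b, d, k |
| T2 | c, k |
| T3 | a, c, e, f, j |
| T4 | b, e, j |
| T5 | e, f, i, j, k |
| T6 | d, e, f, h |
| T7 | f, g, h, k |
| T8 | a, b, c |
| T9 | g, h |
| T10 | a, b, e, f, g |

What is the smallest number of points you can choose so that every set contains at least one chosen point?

The 4 points {b, c, f, g} hit every set.
No choice of 3 points meets every set, so 4 is the minimum.

4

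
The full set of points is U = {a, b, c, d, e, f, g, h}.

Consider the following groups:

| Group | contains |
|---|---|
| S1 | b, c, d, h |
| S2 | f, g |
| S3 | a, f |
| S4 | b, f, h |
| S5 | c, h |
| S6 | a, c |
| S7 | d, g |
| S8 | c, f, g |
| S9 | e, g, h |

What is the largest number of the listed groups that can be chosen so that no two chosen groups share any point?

3

S4, S6, S7 are pairwise disjoint (S4={b,f,h}; S6={a,c}; S7={d,g}).
Every remaining group overlaps one of these, and no 4 of the listed groups are pairwise disjoint, so 3 is the maximum.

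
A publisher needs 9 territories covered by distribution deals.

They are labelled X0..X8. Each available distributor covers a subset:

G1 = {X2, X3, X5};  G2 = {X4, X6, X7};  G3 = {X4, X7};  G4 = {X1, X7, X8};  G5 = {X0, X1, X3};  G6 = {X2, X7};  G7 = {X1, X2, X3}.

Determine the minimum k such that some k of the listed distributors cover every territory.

G1 and G2 and G4 and G5 together: G1 ∪ G2 ∪ G4 ∪ G5 = {X0, X1, X2, X3, X4, X5, X6, X7, X8} — every territory is covered.
No 3 of the 7 distributors cover everything (all 35 combinations miss at least one territory), so 4 is optimal.

4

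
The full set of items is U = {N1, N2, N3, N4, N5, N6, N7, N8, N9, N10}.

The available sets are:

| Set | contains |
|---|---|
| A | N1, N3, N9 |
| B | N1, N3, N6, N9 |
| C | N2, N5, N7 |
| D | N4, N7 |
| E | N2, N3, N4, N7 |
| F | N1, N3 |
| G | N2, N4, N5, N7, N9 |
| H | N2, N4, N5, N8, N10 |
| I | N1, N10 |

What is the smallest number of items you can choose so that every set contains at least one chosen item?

The 3 items {N1, N7, N10} hit every set.
No choice of 2 items meets every set, so 3 is the minimum.

3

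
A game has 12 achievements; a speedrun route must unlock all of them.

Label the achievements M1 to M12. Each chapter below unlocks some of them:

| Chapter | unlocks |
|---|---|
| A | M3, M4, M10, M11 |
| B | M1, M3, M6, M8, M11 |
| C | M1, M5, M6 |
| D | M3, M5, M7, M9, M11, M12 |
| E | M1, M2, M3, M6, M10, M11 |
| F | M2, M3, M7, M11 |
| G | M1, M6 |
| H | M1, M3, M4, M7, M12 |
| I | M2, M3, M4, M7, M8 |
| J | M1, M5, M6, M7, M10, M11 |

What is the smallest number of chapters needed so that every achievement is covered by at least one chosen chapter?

3

Take {D, E, I}. Their union is {M1, M2, M3, M4, M5, M6, M7, M8, M9, M10, M11, M12}, which is all 12 achievements.
Only D contains M9, so D is forced; the remaining 6 achievements need at least 2 more chapters (each remaining chapter adds at most 4) — so at least 3 chapters are needed, and 3 is optimal.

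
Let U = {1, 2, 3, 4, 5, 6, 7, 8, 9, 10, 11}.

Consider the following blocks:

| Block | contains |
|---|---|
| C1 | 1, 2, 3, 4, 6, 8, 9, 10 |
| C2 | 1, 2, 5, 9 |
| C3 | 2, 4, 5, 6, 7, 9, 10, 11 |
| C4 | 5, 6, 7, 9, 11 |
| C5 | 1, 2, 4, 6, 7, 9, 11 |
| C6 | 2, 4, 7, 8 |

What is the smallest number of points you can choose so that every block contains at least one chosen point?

Take H = {2, 9}. Each listed block contains at least one of these, so H is a hitting set of size 2.
No single point lies in every block, so at least 2 are needed and 2 is optimal.

2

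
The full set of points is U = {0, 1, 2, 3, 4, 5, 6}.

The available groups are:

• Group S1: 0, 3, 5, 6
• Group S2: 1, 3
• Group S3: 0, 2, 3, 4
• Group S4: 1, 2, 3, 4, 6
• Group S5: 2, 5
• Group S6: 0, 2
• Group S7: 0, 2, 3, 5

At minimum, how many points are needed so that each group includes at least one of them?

Take H = {2, 3}. Each listed group contains at least one of these, so H is a hitting set of size 2.
The groups S2, S5 are pairwise disjoint, so any hitting set needs a separate point for each — at least 2. Hence 2 is optimal.

2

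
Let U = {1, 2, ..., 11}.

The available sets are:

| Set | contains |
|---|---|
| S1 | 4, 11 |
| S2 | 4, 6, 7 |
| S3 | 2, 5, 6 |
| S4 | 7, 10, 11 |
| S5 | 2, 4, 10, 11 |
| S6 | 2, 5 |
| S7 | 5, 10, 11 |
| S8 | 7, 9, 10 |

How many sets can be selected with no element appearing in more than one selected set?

S1, S3, S8 are pairwise disjoint (S1={4,11}; S3={2,5,6}; S8={7,9,10}).
Every remaining set overlaps one of these, and no 4 of the listed sets are pairwise disjoint, so 3 is the maximum.

3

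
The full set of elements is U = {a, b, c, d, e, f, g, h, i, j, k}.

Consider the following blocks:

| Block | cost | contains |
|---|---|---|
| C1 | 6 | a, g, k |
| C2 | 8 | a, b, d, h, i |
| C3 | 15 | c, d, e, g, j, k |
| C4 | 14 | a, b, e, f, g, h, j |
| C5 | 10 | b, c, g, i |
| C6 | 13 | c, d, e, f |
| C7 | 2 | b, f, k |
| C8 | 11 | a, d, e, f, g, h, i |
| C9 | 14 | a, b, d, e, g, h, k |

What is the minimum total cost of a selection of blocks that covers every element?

25

C2, C3, C7 together cover every element (C2 ∪ C3 ∪ C7 = {a, b, c, d, e, f, g, h, i, j, k}); total cost 8 + 15 + 2 = 25.
The greedy pick C7, C8, C3 costs 28; no covering selection beats 25.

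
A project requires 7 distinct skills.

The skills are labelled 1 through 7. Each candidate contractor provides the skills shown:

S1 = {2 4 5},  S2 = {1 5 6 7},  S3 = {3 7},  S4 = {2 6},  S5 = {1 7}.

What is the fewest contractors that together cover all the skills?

S1 and S2 and S3 together: S1 ∪ S2 ∪ S3 = {1, 2, 3, 4, 5, 6, 7} — every skill is covered.
Only S3 contains 3, so S3 is forced; the remaining 5 skills need at least 2 more contractors (each remaining contractor adds at most 3) — so at least 3 contractors are needed, and 3 is optimal.

3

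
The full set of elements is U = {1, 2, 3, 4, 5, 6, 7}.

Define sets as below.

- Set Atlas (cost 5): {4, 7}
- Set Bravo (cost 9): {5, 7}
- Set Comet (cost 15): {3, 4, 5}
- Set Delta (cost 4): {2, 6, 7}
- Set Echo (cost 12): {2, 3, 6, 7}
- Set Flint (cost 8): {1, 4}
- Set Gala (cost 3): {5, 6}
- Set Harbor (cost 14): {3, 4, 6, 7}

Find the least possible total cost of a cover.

23

Echo, Flint, Gala together cover every element (Echo ∪ Flint ∪ Gala = {1, 2, 3, 4, 5, 6, 7}); total cost 12 + 8 + 3 = 23.
The greedy pick Delta, Gala, Flint, Echo costs 27; no covering selection beats 23.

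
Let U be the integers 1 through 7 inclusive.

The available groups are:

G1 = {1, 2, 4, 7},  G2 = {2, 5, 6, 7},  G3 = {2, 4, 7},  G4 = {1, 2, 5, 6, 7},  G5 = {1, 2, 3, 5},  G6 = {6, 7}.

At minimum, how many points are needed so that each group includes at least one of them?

2

Take H = {3, 7}. Each listed group contains at least one of these, so H is a hitting set of size 2.
The groups G5, G6 are pairwise disjoint, so any hitting set needs a separate point for each — at least 2. Hence 2 is optimal.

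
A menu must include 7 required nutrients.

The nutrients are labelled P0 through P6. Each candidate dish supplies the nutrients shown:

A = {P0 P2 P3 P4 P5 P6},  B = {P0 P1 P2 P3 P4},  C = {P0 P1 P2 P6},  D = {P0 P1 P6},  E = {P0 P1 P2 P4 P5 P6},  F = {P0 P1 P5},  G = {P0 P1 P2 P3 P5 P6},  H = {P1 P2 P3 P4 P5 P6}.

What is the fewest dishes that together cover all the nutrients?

B and G together: B ∪ G = {P0, P1, P2, P3, P4, P5, P6} — every nutrient is covered.
No single dish has all 7 nutrients (the largest, A, has 6), so 2 is optimal.

2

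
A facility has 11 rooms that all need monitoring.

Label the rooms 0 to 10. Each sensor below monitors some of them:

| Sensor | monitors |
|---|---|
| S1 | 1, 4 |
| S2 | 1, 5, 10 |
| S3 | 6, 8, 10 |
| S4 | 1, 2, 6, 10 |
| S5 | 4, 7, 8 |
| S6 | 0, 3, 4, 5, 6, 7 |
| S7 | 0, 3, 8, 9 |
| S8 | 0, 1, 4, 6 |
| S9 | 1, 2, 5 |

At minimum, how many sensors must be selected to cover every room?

S4 and S6 and S7 together: S4 ∪ S6 ∪ S7 = {0, 1, 2, 3, 4, 5, 6, 7, 8, 9, 10} — every room is covered.
Only S7 contains 9, so S7 is forced; the remaining 7 rooms need at least 2 more sensors (each remaining sensor adds at most 4) — so at least 3 sensors are needed, and 3 is optimal.

3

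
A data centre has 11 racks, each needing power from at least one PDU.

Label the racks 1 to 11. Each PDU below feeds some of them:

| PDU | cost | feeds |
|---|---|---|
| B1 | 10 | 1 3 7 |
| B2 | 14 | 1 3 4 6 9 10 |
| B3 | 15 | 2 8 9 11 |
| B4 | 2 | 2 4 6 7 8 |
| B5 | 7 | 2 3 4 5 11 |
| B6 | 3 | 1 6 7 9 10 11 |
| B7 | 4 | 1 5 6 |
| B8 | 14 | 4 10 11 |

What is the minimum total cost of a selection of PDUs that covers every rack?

12

B4, B5, B6 together cover every rack (B4 ∪ B5 ∪ B6 = {1, 2, 3, 4, 5, 6, 7, 8, 9, 10, 11}); total cost 2 + 7 + 3 = 12.
No covering selection has total cost below 12.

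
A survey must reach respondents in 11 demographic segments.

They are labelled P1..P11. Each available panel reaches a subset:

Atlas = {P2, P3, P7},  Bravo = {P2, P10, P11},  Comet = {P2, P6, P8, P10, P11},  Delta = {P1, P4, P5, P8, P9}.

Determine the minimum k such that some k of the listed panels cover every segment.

3

Atlas and Comet and Delta together: Atlas ∪ Comet ∪ Delta = {P1, P2, P3, P4, P5, P6, P7, P8, P9, P10, P11} — every segment is covered.
Each panel has at most 5 segments, and 2·5 = 10 < 11 — so at least 3 panels are needed, and 3 is optimal.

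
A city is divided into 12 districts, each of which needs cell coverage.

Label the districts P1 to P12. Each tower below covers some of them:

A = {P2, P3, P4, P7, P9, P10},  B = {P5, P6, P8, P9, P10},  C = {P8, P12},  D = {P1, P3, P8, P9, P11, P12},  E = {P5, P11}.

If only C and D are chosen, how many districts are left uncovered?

Union of C, D = {P1, P3, P8, P9, P11, P12}.
Not covered: P2, P4, P5, P6, P7, P10 — 6 districts.

6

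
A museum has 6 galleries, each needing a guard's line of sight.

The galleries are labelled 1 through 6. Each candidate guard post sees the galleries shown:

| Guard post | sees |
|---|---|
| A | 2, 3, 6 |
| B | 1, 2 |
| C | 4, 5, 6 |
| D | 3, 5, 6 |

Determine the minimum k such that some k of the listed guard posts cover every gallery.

B and C and D together: B ∪ C ∪ D = {1, 2, 3, 4, 5, 6} — every gallery is covered.
Only B contains 1, so B is forced; the remaining 4 galleries need at least 2 more guard posts (each remaining guard post adds at most 3) — so at least 3 guard posts are needed, and 3 is optimal.

3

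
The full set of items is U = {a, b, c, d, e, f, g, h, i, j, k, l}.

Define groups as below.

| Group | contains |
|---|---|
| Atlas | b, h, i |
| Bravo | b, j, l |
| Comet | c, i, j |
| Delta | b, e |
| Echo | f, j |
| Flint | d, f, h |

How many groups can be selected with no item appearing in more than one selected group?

3

Comet, Delta, Flint are pairwise disjoint (Comet={c,i,j}; Delta={b,e}; Flint={d,f,h}).
Every remaining group overlaps one of these, and no 4 of the listed groups are pairwise disjoint, so 3 is the maximum.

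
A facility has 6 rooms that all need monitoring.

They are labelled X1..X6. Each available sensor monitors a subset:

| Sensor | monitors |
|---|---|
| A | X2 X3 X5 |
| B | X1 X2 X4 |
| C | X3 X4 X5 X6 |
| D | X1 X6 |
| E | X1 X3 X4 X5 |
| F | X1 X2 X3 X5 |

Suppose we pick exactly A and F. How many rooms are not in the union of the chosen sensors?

2

Union of A, F = {X1, X2, X3, X5}.
Not covered: X4, X6 — 2 rooms.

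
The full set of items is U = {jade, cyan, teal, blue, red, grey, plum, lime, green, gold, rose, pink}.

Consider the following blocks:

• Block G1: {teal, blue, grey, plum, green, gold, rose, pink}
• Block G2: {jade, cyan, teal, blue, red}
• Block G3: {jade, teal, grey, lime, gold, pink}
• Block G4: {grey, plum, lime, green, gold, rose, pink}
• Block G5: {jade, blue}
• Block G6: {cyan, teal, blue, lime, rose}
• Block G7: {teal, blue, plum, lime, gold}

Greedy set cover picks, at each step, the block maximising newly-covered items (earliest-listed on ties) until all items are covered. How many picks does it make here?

3

Greedy: pick G1 (covers 8 new) → pick G2 (covers 3 new) → pick G3 (covers 1 new). Total picks: 3.
(The true minimum cover uses only 2 blocks, so greedy is not optimal here.)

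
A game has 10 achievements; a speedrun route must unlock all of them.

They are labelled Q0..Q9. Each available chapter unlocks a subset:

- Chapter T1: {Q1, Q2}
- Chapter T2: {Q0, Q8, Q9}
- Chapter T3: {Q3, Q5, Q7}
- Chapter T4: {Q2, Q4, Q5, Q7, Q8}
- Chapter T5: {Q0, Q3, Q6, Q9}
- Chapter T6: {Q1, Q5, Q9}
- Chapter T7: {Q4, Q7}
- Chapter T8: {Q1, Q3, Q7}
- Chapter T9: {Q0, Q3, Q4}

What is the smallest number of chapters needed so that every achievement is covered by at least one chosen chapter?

T4 and T5 and T8 together: T4 ∪ T5 ∪ T8 = {Q0, Q1, Q2, Q3, Q4, Q5, Q6, Q7, Q8, Q9} — every achievement is covered.
Only T5 contains Q6, so T5 is forced; the remaining 6 achievements need at least 2 more chapters (each remaining chapter adds at most 5) — so at least 3 chapters are needed, and 3 is optimal.

3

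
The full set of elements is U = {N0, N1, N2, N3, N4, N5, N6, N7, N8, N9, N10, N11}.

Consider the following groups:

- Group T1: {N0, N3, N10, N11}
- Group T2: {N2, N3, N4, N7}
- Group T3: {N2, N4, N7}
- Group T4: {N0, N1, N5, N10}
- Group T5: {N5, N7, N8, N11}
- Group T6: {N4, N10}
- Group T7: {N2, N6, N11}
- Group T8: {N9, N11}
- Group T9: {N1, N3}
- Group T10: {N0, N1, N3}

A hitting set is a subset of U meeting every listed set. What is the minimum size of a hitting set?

3

H = {N1, N4, N11} meets every group (each contains at least one member of H), and |H| = 3.
The groups T6, T8, T9 are pairwise disjoint, so any hitting set needs a separate element for each — at least 3. Hence 3 is optimal.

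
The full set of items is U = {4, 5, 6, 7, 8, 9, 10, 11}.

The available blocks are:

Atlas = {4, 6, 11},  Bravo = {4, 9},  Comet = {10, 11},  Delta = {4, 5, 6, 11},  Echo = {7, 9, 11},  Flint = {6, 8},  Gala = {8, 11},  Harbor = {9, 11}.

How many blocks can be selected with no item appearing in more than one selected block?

3

Bravo, Comet, Flint are pairwise disjoint (Bravo={4,9}; Comet={10,11}; Flint={6,8}).
Every remaining block overlaps one of these, and no 4 of the listed blocks are pairwise disjoint, so 3 is the maximum.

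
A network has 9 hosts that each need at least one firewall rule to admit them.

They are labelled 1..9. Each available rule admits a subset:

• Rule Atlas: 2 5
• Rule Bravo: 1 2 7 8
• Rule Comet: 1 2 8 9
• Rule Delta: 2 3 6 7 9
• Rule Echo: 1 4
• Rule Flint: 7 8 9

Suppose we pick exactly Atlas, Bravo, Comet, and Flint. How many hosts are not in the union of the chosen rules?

3

Union of Atlas, Bravo, Comet, Flint = {1, 2, 5, 7, 8, 9}.
Not covered: 3, 4, 6 — 3 hosts.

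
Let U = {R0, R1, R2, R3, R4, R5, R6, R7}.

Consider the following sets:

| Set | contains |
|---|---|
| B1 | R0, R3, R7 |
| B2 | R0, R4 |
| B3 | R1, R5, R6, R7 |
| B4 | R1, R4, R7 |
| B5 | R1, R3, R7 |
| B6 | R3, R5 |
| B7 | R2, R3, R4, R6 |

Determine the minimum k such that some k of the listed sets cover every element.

3

B1 and B3 and B7 together: B1 ∪ B3 ∪ B7 = {R0, R1, R2, R3, R4, R5, R6, R7} — every element is covered.
Only B7 contains R2, so B7 is forced; the remaining 4 elements need at least 2 more sets (each remaining set adds at most 3) — so at least 3 sets are needed, and 3 is optimal.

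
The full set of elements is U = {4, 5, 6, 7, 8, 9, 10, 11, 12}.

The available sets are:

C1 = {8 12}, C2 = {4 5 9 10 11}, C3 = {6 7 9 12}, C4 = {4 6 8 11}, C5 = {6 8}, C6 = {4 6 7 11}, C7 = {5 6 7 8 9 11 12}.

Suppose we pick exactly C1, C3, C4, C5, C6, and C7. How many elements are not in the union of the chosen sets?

Union of C1, C3, C4, C5, C6, C7 = {4, 5, 6, 7, 8, 9, 11, 12}.
Not covered: 10 — 1 element.

1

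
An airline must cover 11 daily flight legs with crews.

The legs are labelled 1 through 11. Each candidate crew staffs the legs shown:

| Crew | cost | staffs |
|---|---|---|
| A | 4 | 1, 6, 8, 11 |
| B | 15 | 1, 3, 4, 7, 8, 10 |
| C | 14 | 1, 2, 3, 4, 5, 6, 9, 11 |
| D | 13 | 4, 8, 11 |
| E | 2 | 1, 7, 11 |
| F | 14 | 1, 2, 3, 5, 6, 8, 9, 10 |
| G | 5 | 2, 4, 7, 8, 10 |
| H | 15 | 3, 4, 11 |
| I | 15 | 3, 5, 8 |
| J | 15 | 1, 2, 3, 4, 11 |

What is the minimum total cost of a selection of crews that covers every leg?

C, G together cover every leg (C ∪ G = {1, 2, 3, 4, 5, 6, 7, 8, 9, 10, 11}); total cost 14 + 5 = 19.
The greedy pick E, G, C costs 21; no covering selection beats 19.

19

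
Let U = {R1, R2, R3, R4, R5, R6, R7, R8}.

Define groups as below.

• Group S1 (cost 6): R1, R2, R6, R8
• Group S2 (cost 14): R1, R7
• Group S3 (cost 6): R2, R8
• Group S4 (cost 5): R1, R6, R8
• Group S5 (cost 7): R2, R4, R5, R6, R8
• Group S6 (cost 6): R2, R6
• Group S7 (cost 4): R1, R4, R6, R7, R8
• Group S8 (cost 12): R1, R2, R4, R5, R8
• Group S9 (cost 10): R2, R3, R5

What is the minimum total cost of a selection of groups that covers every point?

14

S7, S9 together cover every point (S7 ∪ S9 = {R1, R2, R3, R4, R5, R6, R7, R8}); total cost 4 + 10 = 14.
No covering selection has total cost below 14.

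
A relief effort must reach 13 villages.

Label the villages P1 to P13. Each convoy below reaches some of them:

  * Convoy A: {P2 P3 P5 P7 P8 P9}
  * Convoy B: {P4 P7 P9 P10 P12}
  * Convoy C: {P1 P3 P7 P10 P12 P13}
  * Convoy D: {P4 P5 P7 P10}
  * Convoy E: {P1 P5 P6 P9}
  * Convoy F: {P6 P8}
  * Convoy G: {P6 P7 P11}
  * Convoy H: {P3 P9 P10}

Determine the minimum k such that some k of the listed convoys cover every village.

A and C and D and G together: A ∪ C ∪ D ∪ G = {P1, P2, P3, P4, P5, P6, P7, P8, P9, P10, P11, P12, P13} — every village is covered.
No 3 of the 8 convoys cover everything (all 56 combinations miss at least one village), so 4 is optimal.

4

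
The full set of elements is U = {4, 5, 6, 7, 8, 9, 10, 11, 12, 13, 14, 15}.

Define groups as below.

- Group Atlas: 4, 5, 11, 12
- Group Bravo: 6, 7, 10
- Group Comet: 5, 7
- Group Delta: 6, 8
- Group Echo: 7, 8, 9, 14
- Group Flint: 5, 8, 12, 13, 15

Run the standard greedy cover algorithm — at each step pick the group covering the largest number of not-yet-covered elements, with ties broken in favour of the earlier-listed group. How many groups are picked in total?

4

Greedy: pick Flint (covers 5 new) → pick Bravo (covers 3 new) → pick Atlas (covers 2 new) → pick Echo (covers 2 new). Total picks: 4.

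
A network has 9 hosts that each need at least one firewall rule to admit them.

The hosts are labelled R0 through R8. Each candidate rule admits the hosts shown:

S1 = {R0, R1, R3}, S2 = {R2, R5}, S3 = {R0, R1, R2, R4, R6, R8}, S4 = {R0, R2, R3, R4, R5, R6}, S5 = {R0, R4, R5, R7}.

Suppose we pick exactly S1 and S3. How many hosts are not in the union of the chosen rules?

Union of S1, S3 = {R0, R1, R2, R3, R4, R6, R8}.
Not covered: R5, R7 — 2 hosts.

2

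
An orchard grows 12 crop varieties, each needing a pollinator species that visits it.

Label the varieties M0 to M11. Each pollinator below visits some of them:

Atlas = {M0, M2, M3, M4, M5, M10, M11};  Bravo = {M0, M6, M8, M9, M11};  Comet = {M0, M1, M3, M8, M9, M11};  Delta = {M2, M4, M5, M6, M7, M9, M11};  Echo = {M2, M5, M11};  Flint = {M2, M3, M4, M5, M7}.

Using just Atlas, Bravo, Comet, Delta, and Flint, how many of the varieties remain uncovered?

0

Union of Atlas, Bravo, Comet, Delta, Flint = {M0, M1, M2, M3, M4, M5, M6, M7, M8, M9, M10, M11} — that's every variety, so 0 are uncovered.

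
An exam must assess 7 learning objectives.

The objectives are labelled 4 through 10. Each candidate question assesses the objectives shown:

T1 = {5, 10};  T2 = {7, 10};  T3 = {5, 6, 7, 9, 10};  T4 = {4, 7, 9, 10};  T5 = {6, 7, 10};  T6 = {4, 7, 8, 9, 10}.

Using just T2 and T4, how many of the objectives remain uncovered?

Union of T2, T4 = {4, 7, 9, 10}.
Not covered: 5, 6, 8 — 3 objectives.

3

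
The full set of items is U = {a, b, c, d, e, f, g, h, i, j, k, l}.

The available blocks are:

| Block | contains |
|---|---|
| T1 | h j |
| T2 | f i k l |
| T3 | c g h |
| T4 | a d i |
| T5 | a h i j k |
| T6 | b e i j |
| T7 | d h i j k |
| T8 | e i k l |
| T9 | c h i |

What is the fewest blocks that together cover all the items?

T2, T3, T4, and T6 cover everything between them: the union {a, b, c, d, e, f, g, h, i, j, k, l} is all of U.
Only T6 contains b, so T6 is forced; the remaining 8 items need at least 3 more blocks (each remaining block adds at most 3) — so at least 4 blocks are needed, and 4 is optimal.

4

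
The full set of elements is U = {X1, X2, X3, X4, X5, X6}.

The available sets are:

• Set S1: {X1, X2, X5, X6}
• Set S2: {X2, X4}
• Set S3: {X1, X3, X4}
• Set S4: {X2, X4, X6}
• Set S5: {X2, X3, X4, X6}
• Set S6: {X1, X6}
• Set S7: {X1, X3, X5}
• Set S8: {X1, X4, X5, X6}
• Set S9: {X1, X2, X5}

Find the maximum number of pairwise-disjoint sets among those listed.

2

S2, S6 are pairwise disjoint (S2={X2,X4}; S6={X1,X6}).
Every remaining set overlaps one of these, and no 3 of the listed sets are pairwise disjoint, so 2 is the maximum.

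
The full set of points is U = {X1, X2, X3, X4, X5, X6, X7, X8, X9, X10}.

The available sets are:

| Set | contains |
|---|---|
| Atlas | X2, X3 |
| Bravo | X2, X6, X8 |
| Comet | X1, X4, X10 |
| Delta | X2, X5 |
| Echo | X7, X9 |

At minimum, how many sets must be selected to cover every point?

5

Atlas, Bravo, Comet, Delta, and Echo cover everything between them: the union {X1, X2, X3, X4, X5, X6, X7, X8, X9, X10} is all of U.
No 4 of the 5 sets cover everything (all 5 combinations miss at least one point), so 5 is optimal.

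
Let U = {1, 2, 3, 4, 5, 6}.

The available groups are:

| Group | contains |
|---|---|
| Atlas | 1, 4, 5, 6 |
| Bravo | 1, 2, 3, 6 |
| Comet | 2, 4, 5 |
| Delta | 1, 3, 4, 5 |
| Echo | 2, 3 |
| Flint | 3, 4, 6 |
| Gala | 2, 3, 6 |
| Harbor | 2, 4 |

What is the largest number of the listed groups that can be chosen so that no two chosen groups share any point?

2

Atlas, Echo are pairwise disjoint (Atlas={1,4,5,6}; Echo={2,3}).
Every remaining group overlaps one of these, and no 3 of the listed groups are pairwise disjoint, so 2 is the maximum.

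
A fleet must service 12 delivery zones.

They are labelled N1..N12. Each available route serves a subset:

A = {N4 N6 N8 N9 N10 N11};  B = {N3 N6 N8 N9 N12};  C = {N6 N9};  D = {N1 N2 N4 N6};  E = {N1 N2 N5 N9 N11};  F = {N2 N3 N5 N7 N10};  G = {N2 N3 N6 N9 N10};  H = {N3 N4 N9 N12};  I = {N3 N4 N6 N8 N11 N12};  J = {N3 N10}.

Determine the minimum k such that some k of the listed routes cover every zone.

3

E and F and I together: E ∪ F ∪ I = {N1, N2, N3, N4, N5, N6, N7, N8, N9, N10, N11, N12} — every zone is covered.
Only F contains N7, so F is forced; the remaining 7 zones need at least 2 more routes (each remaining route adds at most 5) — so at least 3 routes are needed, and 3 is optimal.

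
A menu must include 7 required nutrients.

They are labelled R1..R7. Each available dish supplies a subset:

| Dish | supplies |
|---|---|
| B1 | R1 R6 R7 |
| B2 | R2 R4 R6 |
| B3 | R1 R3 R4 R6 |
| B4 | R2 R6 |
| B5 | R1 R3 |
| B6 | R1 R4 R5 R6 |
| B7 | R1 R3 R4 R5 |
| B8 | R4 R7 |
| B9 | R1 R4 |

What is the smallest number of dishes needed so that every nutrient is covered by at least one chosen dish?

Take {B2, B7, B8}. Their union is {R1, R2, R3, R4, R5, R6, R7}, which is all 7 nutrients.
No 2 of the 9 dishes cover everything (all 36 combinations miss at least one nutrient), so 3 is optimal.

3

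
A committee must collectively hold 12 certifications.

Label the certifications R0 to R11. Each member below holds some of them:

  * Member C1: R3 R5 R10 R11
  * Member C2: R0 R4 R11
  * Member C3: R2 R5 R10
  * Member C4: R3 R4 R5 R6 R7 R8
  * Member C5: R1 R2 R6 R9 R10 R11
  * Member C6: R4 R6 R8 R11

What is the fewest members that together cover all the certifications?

3

Take {C2, C4, C5}. Their union is {R0, R1, R2, R3, R4, R5, R6, R7, R8, R9, R10, R11}, which is all 12 certifications.
Only C2 contains R0, so C2 is forced; the remaining 9 certifications need at least 2 more members (each remaining member adds at most 5) — so at least 3 members are needed, and 3 is optimal.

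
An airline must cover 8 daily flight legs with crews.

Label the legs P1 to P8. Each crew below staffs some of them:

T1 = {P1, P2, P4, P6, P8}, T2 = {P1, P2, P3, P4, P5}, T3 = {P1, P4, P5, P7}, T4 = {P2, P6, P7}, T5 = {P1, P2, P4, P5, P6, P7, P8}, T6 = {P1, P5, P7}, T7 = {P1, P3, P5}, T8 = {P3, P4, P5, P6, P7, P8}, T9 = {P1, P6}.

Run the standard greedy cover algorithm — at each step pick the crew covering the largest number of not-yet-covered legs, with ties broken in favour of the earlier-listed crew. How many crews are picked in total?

Greedy: pick T5 (covers 7 new) → pick T2 (covers 1 new). Total picks: 2.

2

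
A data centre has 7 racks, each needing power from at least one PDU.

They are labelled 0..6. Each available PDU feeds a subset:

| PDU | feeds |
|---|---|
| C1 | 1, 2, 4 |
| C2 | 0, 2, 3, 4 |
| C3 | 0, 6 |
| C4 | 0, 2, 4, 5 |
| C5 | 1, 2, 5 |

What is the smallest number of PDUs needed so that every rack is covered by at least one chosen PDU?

3

Take {C2, C3, C5}. Their union is {0, 1, 2, 3, 4, 5, 6}, which is all 7 racks.
Only C2 contains 3, so C2 is forced; the remaining 3 racks need at least 2 more PDUs (each remaining PDU adds at most 2) — so at least 3 PDUs are needed, and 3 is optimal.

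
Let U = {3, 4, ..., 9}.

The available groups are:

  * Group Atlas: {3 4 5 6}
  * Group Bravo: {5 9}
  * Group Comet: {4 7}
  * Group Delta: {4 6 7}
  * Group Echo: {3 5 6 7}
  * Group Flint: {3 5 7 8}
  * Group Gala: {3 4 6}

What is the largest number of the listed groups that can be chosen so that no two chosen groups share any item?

2

Bravo, Delta are pairwise disjoint (Bravo={5,9}; Delta={4,6,7}).
Every remaining group overlaps one of these, and no 3 of the listed groups are pairwise disjoint, so 2 is the maximum.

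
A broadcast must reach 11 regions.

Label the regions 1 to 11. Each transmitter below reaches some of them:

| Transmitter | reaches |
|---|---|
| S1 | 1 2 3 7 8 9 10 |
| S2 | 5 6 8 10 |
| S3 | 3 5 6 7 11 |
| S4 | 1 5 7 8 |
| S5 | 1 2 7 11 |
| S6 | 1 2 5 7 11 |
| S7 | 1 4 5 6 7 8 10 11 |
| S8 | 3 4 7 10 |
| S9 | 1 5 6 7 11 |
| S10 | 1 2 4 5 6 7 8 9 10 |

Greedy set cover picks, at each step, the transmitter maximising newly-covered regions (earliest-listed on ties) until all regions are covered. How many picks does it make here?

Greedy: pick S10 (covers 9 new) → pick S3 (covers 2 new). Total picks: 2.

2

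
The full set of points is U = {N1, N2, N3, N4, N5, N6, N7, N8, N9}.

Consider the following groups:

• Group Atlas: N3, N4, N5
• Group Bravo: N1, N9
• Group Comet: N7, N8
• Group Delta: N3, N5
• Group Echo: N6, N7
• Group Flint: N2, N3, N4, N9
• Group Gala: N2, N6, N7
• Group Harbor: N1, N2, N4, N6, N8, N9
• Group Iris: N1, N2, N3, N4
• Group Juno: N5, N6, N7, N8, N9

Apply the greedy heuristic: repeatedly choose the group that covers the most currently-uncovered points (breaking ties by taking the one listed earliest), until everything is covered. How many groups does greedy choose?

Greedy: pick Harbor (covers 6 new) → pick Atlas (covers 2 new) → pick Comet (covers 1 new). Total picks: 3.
(The true minimum cover uses only 2 groups, so greedy is not optimal here.)

3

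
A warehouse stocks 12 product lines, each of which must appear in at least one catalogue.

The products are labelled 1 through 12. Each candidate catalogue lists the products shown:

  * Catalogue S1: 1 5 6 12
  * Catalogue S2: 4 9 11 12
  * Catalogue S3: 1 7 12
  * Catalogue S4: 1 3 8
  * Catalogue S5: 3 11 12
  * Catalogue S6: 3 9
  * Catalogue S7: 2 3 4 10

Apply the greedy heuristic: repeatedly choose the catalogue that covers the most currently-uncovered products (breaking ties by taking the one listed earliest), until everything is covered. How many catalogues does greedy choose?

5

Greedy: pick S1 (covers 4 new) → pick S7 (covers 4 new) → pick S2 (covers 2 new) → pick S3 (covers 1 new) → pick S4 (covers 1 new). Total picks: 5.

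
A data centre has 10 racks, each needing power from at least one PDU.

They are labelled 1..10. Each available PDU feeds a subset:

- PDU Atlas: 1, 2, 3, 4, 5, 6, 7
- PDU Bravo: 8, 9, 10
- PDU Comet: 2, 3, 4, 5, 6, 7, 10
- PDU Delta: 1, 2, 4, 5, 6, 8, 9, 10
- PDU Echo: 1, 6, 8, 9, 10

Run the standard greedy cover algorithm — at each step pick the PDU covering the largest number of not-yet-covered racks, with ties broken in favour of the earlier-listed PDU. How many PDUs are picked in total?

Greedy: pick Delta (covers 8 new) → pick Atlas (covers 2 new). Total picks: 2.

2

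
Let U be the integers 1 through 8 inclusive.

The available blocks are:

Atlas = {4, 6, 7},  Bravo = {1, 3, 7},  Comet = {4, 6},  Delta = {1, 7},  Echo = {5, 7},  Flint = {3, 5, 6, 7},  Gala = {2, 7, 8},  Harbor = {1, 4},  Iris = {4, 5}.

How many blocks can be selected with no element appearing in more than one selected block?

Gala, Harbor are pairwise disjoint (Gala={2,7,8}; Harbor={1,4}).
Every remaining block overlaps one of these, and no 3 of the listed blocks are pairwise disjoint, so 2 is the maximum.

2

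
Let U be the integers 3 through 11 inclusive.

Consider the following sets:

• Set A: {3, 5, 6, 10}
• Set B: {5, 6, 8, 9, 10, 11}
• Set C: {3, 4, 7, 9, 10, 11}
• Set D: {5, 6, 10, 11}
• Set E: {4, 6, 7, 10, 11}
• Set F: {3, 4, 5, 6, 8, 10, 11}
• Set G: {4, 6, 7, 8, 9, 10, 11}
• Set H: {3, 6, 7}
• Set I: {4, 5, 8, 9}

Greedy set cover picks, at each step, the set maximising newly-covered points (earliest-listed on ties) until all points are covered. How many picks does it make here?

2

Greedy: pick F (covers 7 new) → pick C (covers 2 new). Total picks: 2.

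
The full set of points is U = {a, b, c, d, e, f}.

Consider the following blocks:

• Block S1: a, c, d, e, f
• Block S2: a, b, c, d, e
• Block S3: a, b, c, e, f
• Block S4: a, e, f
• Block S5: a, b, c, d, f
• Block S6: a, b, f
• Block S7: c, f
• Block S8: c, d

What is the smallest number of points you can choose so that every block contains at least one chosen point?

The 2 points {d, f} hit every block.
The blocks S4, S8 are pairwise disjoint, so any hitting set needs a separate point for each — at least 2. Hence 2 is optimal.

2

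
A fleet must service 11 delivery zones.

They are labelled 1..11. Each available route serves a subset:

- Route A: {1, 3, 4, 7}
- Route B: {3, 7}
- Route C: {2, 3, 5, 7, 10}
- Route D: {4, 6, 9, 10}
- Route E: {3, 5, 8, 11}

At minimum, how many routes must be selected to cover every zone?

4

A and C and D and E together: A ∪ C ∪ D ∪ E = {1, 2, 3, 4, 5, 6, 7, 8, 9, 10, 11} — every zone is covered.
Only A contains 1, so A is forced; the remaining 7 zones need at least 3 more routes (each remaining route adds at most 3) — so at least 4 routes are needed, and 4 is optimal.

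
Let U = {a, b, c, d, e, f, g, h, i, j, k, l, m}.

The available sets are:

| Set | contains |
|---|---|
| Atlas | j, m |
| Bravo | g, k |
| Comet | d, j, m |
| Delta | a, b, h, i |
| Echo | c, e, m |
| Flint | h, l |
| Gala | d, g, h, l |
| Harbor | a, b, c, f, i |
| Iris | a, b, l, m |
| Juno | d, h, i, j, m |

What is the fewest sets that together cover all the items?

5

Bravo and Echo and Harbor and Iris and Juno together: Bravo ∪ Echo ∪ Harbor ∪ Iris ∪ Juno = {a, b, c, d, e, f, g, h, i, j, k, l, m} — every item is covered.
No 4 of the 10 sets cover everything (all 210 combinations miss at least one item), so 5 is optimal.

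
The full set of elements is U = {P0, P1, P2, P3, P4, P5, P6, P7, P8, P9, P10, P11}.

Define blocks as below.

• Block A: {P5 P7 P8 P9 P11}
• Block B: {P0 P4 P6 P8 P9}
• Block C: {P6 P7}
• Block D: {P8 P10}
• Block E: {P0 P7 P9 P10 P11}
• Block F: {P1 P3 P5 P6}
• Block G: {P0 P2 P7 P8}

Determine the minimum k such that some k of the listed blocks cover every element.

4

B and E and F and G together: B ∪ E ∪ F ∪ G = {P0, P1, P2, P3, P4, P5, P6, P7, P8, P9, P10, P11} — every element is covered.
Only B contains P4, so B is forced; the remaining 7 elements need at least 3 more blocks (each remaining block adds at most 3) — so at least 4 blocks are needed, and 4 is optimal.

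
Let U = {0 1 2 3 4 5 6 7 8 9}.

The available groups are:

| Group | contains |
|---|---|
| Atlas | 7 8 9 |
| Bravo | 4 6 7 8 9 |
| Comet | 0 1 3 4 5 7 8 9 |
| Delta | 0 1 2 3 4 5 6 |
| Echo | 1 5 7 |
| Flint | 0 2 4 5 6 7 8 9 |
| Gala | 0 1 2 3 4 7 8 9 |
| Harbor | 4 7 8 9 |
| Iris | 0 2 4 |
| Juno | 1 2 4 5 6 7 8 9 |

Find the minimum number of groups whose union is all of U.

Delta and Harbor cover everything between them: the union {0, 1, 2, 3, 4, 5, 6, 7, 8, 9} is all of U.
No single group has all 10 points (the largest, Comet, has 8), so 2 is optimal.

2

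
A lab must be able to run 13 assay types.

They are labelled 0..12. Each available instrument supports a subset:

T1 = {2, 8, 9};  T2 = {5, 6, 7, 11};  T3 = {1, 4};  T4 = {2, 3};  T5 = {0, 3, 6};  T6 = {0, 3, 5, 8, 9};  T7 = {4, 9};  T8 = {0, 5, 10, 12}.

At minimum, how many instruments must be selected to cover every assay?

5

T2 and T3 and T4 and T6 and T8 together: T2 ∪ T3 ∪ T4 ∪ T6 ∪ T8 = {0, 1, 2, 3, 4, 5, 6, 7, 8, 9, 10, 11, 12} — every assay is covered.
No 4 of the 8 instruments cover everything (all 70 combinations miss at least one assay), so 5 is optimal.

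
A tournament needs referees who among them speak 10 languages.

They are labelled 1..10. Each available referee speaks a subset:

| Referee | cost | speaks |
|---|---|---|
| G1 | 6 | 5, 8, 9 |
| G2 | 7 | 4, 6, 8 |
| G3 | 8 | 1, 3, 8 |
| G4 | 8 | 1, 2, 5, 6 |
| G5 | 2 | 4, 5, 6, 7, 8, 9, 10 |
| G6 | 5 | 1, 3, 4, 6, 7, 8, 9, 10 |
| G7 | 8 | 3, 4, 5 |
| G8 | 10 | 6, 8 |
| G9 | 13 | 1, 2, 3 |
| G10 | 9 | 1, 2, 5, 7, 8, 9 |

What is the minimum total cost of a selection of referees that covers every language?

G4, G6 together cover every language (G4 ∪ G6 = {1, 2, 3, 4, 5, 6, 7, 8, 9, 10}); total cost 8 + 5 = 13.
The greedy pick G5, G6, G4 costs 15; no covering selection beats 13.

13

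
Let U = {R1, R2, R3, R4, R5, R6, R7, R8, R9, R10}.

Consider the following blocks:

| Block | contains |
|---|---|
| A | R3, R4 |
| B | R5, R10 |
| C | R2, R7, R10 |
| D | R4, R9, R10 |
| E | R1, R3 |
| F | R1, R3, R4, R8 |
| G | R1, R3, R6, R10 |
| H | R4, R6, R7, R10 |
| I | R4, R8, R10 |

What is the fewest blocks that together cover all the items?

5

B and C and D and F and H together: B ∪ C ∪ D ∪ F ∪ H = {R1, R2, R3, R4, R5, R6, R7, R8, R9, R10} — every item is covered.
No 4 of the 9 blocks cover everything (all 126 combinations miss at least one item), so 5 is optimal.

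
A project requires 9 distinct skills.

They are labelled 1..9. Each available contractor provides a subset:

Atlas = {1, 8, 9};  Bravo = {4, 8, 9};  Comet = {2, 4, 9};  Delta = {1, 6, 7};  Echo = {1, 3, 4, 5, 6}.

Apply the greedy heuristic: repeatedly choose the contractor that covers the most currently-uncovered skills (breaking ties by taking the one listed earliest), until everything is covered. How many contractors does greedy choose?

Greedy: pick Echo (covers 5 new) → pick Atlas (covers 2 new) → pick Comet (covers 1 new) → pick Delta (covers 1 new). Total picks: 4.

4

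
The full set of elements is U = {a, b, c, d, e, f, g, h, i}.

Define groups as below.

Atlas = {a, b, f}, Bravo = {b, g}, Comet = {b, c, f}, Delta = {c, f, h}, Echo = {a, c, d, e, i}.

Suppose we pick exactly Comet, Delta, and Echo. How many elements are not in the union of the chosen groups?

1

Union of Comet, Delta, Echo = {a, b, c, d, e, f, h, i}.
Not covered: g — 1 element.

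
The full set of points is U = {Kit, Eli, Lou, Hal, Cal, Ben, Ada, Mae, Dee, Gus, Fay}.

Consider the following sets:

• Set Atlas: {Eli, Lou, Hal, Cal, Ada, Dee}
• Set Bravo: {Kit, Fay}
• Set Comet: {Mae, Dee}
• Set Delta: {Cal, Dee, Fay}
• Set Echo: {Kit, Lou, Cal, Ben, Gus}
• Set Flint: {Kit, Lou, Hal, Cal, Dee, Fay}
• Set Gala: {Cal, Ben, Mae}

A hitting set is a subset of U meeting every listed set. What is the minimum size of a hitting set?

H = {Kit, Mae, Dee} meets every set (each contains at least one member of H), and |H| = 3.
No choice of 2 points meets every set, so 3 is the minimum.

3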